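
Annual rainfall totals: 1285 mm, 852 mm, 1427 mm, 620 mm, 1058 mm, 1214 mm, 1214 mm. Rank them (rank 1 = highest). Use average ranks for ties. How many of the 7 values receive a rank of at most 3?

2

Sorted (descending): 1427, 1285, 1214, 1214, 1058, 852, 620
The 2 values of 1214 occupy positions 3–4 → average rank (3+4)/2 = 3.5.
Ranks ≤ 3: {1, 2} → 2 values.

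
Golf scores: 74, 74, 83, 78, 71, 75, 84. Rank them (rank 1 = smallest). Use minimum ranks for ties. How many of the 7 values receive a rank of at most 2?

3

Sorted (ascending): 71, 74, 74, 75, 78, 83, 84
The 2 values of 74 occupy positions 2–3 → each gets rank 2.
Ranks ≤ 2: {1, 2, 2} → 3 values.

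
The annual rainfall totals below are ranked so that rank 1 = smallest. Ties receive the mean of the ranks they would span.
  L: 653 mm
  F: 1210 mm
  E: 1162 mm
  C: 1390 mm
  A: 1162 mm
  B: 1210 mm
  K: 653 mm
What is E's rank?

Sorted (ascending): 653, 653, 1162, 1162, 1210, 1210, 1390
The 2 values of 653 occupy positions 1–2 → average rank (1+2)/2 = 1.5.
The 2 values of 1162 occupy positions 3–4 → average rank (3+4)/2 = 3.5.
The 2 values of 1210 occupy positions 5–6 → average rank (5+6)/2 = 5.5.
E has value 1162 mm → rank 3.5.

3.5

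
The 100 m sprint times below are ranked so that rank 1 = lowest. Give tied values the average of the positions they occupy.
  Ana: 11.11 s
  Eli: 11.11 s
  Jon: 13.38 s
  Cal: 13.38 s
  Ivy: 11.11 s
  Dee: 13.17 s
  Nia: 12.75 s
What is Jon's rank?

Sorted (ascending): 11.11, 11.11, 11.11, 12.75, 13.17, 13.38, 13.38
The 3 values of 11.11 occupy positions 1–3 → average rank 2.
The 2 values of 13.38 occupy positions 6–7 → average rank (6+7)/2 = 6.5.
Jon has value 13.38 s → rank 6.5.

6.5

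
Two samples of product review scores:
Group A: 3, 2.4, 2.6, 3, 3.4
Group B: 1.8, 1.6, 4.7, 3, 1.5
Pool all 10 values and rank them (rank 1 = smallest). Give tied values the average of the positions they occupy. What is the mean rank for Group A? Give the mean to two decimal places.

6.40

Sorted (ascending): 1.5, 1.6, 1.8, 2.4, 2.6, 3, 3, 3, 3.4, 4.7
The 3 values of 3 occupy positions 6–8 → average rank 7.
Group A values → pooled ranks: 3→7, 2.4→4, 2.6→5, 3→7, 3.4→9
Mean rank = (7 + 4 + 5 + 7 + 9) / 5 = 6.40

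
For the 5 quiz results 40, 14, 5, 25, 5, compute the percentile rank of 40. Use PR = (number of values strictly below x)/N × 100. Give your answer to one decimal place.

80.0

N = 5.
Strictly below 40: 4. Equal to 40: 1.
PR = 4/5 × 100 = 80.0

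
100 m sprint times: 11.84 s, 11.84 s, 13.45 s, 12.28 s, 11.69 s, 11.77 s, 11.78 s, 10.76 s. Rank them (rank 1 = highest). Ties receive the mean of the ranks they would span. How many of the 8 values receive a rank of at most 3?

2

Sorted (descending): 13.45, 12.28, 11.84, 11.84, 11.78, 11.77, 11.69, 10.76
The 2 values of 11.84 occupy positions 3–4 → average rank (3+4)/2 = 3.5.
Ranks ≤ 3: {1, 2} → 2 values.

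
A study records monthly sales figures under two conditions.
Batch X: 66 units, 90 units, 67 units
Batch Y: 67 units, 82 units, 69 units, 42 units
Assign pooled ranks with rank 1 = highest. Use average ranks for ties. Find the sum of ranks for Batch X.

11.5

Sorted (descending): 90, 82, 69, 67, 67, 66, 42
The 2 values of 67 occupy positions 4–5 → average rank (4+5)/2 = 4.5.
Batch X values → pooled ranks: 66→6, 90→1, 67→4.5
Rank sum = 6 + 1 + 4.5 = 11.5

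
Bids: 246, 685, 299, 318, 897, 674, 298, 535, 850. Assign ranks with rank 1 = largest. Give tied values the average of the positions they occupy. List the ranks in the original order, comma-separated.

Sorted (descending): 897, 850, 685, 674, 535, 318, 299, 298, 246
No ties — each value takes its position as its rank.

9, 3, 7, 6, 1, 4, 8, 5, 2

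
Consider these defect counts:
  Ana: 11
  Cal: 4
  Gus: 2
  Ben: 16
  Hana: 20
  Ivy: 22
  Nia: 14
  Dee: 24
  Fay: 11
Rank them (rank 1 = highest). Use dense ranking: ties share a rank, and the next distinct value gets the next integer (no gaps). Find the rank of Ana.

Sorted (descending): 24, 22, 20, 16, 14, 11, 11, 4, 2
The 2 values of 11 share dense rank 6.
Remaining distinct values take the next consecutive integers.
Ana has value 11 → rank 6.

6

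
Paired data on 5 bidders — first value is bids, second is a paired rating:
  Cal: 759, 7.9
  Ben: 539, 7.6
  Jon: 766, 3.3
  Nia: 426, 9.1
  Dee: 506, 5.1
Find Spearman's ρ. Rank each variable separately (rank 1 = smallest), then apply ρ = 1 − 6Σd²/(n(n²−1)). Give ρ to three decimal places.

-0.600

Ranks of variable 1: 4, 3, 5, 1, 2
Ranks of variable 2: 4, 3, 1, 5, 2
d = r₁ − r₂: 0, 0, 4, -4, 0
d²: 0, 0, 16, 16, 0; Σd² = 32
ρ = 1 − 6·32/(5·24) = 1 − 192/120 = -0.600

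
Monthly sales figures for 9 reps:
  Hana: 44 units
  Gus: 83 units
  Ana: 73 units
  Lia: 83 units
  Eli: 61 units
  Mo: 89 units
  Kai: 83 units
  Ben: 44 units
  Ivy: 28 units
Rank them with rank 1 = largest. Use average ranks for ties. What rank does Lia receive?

3

Sorted (descending): 89, 83, 83, 83, 73, 61, 44, 44, 28
The 3 values of 83 occupy positions 2–4 → average rank 3.
The 2 values of 44 occupy positions 7–8 → average rank (7+8)/2 = 7.5.
Lia has value 83 units → rank 3.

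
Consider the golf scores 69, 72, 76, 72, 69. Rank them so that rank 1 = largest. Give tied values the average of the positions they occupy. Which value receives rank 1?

76

Sorted (descending): 76, 72, 72, 69, 69
The 2 values of 72 occupy positions 2–3 → average rank (2+3)/2 = 2.5.
The 2 values of 69 occupy positions 4–5 → average rank (4+5)/2 = 4.5.
Rank 1 → value 76.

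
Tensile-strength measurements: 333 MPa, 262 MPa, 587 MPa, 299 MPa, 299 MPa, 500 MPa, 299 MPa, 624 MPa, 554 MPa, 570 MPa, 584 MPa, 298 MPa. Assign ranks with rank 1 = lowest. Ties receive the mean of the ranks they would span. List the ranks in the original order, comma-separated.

6, 1, 11, 4, 4, 7, 4, 12, 8, 9, 10, 2

Sorted (ascending): 262, 298, 299, 299, 299, 333, 500, 554, 570, 584, 587, 624
The 3 values of 299 occupy positions 3–5 → average rank 4.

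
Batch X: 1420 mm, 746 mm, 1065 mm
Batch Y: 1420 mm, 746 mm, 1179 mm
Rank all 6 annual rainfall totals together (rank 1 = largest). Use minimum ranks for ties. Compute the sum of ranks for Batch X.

10

Sorted (descending): 1420, 1420, 1179, 1065, 746, 746
The 2 values of 1420 occupy positions 1–2 → each gets rank 1.
The 2 values of 746 occupy positions 5–6 → each gets rank 5.
Batch X values → pooled ranks: 1420→1, 746→5, 1065→4
Rank sum = 1 + 5 + 4 = 10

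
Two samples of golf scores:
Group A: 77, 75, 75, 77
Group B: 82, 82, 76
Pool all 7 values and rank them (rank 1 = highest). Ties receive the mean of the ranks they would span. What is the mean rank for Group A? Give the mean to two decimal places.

5.00

Sorted (descending): 82, 82, 77, 77, 76, 75, 75
The 2 values of 82 occupy positions 1–2 → average rank (1+2)/2 = 1.5.
The 2 values of 77 occupy positions 3–4 → average rank (3+4)/2 = 3.5.
The 2 values of 75 occupy positions 6–7 → average rank (6+7)/2 = 6.5.
Group A values → pooled ranks: 77→3.5, 75→6.5, 75→6.5, 77→3.5
Mean rank = (3.5 + 6.5 + 6.5 + 3.5) / 4 = 5.00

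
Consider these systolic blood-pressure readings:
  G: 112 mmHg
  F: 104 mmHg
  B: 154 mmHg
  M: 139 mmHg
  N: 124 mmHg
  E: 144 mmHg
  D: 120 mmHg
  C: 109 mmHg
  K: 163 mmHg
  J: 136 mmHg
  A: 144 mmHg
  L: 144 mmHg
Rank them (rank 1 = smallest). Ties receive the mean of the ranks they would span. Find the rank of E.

Sorted (ascending): 104, 109, 112, 120, 124, 136, 139, 144, 144, 144, 154, 163
The 3 values of 144 occupy positions 8–10 → average rank 9.
E has value 144 mmHg → rank 9.

9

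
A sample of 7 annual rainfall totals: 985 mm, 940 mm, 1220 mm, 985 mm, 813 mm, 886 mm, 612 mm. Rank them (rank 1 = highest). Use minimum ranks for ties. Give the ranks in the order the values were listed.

2, 4, 1, 2, 6, 5, 7

Sorted (descending): 1220, 985, 985, 940, 886, 813, 612
The 2 values of 985 occupy positions 2–3 → each gets rank 2.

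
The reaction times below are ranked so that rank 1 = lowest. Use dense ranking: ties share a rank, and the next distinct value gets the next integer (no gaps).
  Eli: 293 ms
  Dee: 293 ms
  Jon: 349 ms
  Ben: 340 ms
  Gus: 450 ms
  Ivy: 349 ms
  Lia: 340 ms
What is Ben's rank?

2

Sorted (ascending): 293, 293, 340, 340, 349, 349, 450
The 2 values of 293 share dense rank 1.
The 2 values of 340 share dense rank 2.
The 2 values of 349 share dense rank 3.
Remaining distinct values take the next consecutive integers.
Ben has value 340 ms → rank 2.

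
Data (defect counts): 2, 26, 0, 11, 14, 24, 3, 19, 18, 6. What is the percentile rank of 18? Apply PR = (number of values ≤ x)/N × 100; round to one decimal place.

70.0

N = 10.
Strictly below 18: 6. Equal to 18: 1.
PR = 7/10 × 100 = 70.0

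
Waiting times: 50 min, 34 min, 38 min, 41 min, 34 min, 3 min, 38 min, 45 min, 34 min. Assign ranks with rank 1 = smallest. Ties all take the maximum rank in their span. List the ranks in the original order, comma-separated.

9, 4, 6, 7, 4, 1, 6, 8, 4

Sorted (ascending): 3, 34, 34, 34, 38, 38, 41, 45, 50
The 3 values of 34 occupy positions 2–4 → each gets rank 4.
The 2 values of 38 occupy positions 5–6 → each gets rank 6.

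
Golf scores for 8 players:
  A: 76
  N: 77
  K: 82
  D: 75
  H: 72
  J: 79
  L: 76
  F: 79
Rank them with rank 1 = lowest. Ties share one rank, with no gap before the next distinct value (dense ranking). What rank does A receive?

3

Sorted (ascending): 72, 75, 76, 76, 77, 79, 79, 82
The 2 values of 76 share dense rank 3.
The 2 values of 79 share dense rank 5.
Remaining distinct values take the next consecutive integers.
A has value 76 → rank 3.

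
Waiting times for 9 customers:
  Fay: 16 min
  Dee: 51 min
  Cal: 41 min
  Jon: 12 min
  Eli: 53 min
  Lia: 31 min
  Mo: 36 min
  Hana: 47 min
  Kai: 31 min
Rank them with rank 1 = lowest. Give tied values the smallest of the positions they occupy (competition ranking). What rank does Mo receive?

5

Sorted (ascending): 12, 16, 31, 31, 36, 41, 47, 51, 53
The 2 values of 31 occupy positions 3–4 → each gets rank 3.
Mo has value 36 min → rank 5.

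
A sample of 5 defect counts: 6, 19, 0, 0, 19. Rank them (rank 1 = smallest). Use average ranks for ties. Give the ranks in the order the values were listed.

3, 4.5, 1.5, 1.5, 4.5

Sorted (ascending): 0, 0, 6, 19, 19
The 2 values of 0 occupy positions 1–2 → average rank (1+2)/2 = 1.5.
The 2 values of 19 occupy positions 4–5 → average rank (4+5)/2 = 4.5.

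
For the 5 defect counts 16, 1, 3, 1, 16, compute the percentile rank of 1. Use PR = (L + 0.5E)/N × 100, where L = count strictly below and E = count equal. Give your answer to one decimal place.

N = 5.
Strictly below 1: 0. Equal to 1: 2.
PR = (0 + 0.5·2)/5 × 100 = 20.0

20.0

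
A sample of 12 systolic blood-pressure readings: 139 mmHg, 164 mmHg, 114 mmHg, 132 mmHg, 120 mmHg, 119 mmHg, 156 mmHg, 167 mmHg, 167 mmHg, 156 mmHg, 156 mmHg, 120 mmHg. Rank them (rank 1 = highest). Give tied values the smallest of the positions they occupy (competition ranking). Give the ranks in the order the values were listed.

7, 3, 12, 8, 9, 11, 4, 1, 1, 4, 4, 9

Sorted (descending): 167, 167, 164, 156, 156, 156, 139, 132, 120, 120, 119, 114
The 2 values of 167 occupy positions 1–2 → each gets rank 1.
The 3 values of 156 occupy positions 4–6 → each gets rank 4.
The 2 values of 120 occupy positions 9–10 → each gets rank 9.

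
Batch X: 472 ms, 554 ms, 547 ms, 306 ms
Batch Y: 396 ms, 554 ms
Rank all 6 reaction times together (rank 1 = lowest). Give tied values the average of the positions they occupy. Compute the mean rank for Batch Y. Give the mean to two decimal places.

3.75

Sorted (ascending): 306, 396, 472, 547, 554, 554
The 2 values of 554 occupy positions 5–6 → average rank (5+6)/2 = 5.5.
Batch Y values → pooled ranks: 396→2, 554→5.5
Mean rank = (2 + 5.5) / 2 = 3.75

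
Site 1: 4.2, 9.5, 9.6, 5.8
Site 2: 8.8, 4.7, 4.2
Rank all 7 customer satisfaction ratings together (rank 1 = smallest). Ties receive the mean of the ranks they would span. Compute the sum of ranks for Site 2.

Sorted (ascending): 4.2, 4.2, 4.7, 5.8, 8.8, 9.5, 9.6
The 2 values of 4.2 occupy positions 1–2 → average rank (1+2)/2 = 1.5.
Site 2 values → pooled ranks: 8.8→5, 4.7→3, 4.2→1.5
Rank sum = 5 + 3 + 1.5 = 9.5

9.5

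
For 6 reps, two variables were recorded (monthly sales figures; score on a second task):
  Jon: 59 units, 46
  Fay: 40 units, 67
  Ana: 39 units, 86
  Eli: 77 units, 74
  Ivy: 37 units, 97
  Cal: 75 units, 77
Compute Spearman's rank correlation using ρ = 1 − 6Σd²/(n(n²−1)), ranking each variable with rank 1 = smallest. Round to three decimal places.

Ranks of variable 1: 4, 3, 2, 6, 1, 5
Ranks of variable 2: 1, 2, 5, 3, 6, 4
d = r₁ − r₂: 3, 1, -3, 3, -5, 1
d²: 9, 1, 9, 9, 25, 1; Σd² = 54
ρ = 1 − 6·54/(6·35) = 1 − 324/210 = -0.543

-0.543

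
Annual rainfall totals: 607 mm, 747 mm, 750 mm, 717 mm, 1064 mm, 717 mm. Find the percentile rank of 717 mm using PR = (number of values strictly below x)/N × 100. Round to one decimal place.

N = 6.
Strictly below 717: 1. Equal to 717: 2.
PR = 1/6 × 100 = 16.7

16.7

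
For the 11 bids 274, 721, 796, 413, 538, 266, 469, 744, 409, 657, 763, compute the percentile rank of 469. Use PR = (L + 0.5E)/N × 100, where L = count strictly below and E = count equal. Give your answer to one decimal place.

N = 11.
Strictly below 469: 4. Equal to 469: 1.
PR = (4 + 0.5·1)/11 × 100 = 40.9

40.9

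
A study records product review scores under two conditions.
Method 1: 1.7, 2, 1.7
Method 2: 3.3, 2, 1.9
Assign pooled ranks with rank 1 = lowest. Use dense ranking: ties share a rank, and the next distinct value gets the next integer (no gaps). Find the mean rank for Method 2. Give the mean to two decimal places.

3.00

Sorted (ascending): 1.7, 1.7, 1.9, 2, 2, 3.3
The 2 values of 1.7 share dense rank 1.
The 2 values of 2 share dense rank 3.
Remaining distinct values take the next consecutive integers.
Method 2 values → pooled ranks: 3.3→4, 2→3, 1.9→2
Mean rank = (4 + 3 + 2) / 3 = 3.00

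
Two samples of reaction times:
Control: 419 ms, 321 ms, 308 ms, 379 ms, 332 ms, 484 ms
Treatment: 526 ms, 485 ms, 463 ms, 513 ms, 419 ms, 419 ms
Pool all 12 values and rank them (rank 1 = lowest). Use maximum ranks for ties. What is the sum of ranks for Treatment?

55

Sorted (ascending): 308, 321, 332, 379, 419, 419, 419, 463, 484, 485, 513, 526
The 3 values of 419 occupy positions 5–7 → each gets rank 7.
Treatment values → pooled ranks: 526→12, 485→10, 463→8, 513→11, 419→7, 419→7
Rank sum = 12 + 10 + 8 + 11 + 7 + 7 = 55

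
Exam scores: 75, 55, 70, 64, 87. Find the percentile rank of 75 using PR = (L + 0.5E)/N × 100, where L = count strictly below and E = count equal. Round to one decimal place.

N = 5.
Strictly below 75: 3. Equal to 75: 1.
PR = (3 + 0.5·1)/5 × 100 = 70.0

70.0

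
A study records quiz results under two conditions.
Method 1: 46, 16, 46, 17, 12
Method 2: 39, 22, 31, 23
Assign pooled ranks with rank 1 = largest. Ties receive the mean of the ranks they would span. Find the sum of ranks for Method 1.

27

Sorted (descending): 46, 46, 39, 31, 23, 22, 17, 16, 12
The 2 values of 46 occupy positions 1–2 → average rank (1+2)/2 = 1.5.
Method 1 values → pooled ranks: 46→1.5, 16→8, 46→1.5, 17→7, 12→9
Rank sum = 1.5 + 8 + 1.5 + 7 + 9 = 27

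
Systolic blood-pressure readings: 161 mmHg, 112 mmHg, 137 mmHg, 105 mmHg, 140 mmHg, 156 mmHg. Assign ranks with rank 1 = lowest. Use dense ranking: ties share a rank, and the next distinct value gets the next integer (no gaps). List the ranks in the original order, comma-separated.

6, 2, 3, 1, 4, 5

Sorted (ascending): 105, 112, 137, 140, 156, 161
No ties — each value takes its position as its rank.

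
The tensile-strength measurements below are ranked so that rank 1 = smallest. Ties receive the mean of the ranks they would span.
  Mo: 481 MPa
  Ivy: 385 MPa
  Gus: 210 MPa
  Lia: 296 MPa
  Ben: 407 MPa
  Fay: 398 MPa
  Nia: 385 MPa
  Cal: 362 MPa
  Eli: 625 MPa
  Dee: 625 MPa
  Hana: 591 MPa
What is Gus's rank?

1

Sorted (ascending): 210, 296, 362, 385, 385, 398, 407, 481, 591, 625, 625
The 2 values of 385 occupy positions 4–5 → average rank (4+5)/2 = 4.5.
The 2 values of 625 occupy positions 10–11 → average rank (10+11)/2 = 10.5.
Gus has value 210 MPa → rank 1.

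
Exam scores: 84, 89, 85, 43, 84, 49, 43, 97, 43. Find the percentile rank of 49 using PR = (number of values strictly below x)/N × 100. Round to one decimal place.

N = 9.
Strictly below 49: 3. Equal to 49: 1.
PR = 3/9 × 100 = 33.3

33.3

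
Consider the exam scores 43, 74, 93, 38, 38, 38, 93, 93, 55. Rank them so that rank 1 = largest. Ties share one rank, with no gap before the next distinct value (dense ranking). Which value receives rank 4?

43

Sorted (descending): 93, 93, 93, 74, 55, 43, 38, 38, 38
The 3 values of 93 share dense rank 1.
The 3 values of 38 share dense rank 5.
Remaining distinct values take the next consecutive integers.
Rank 4 → value 43.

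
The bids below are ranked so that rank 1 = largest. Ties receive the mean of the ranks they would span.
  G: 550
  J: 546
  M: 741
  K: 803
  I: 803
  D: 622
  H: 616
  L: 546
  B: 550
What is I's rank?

1.5

Sorted (descending): 803, 803, 741, 622, 616, 550, 550, 546, 546
The 2 values of 803 occupy positions 1–2 → average rank (1+2)/2 = 1.5.
The 2 values of 550 occupy positions 6–7 → average rank (6+7)/2 = 6.5.
The 2 values of 546 occupy positions 8–9 → average rank (8+9)/2 = 8.5.
I has value 803 → rank 1.5.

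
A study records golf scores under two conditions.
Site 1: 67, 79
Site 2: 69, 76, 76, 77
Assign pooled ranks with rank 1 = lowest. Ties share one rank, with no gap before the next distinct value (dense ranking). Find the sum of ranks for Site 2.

12

Sorted (ascending): 67, 69, 76, 76, 77, 79
The 2 values of 76 share dense rank 3.
Remaining distinct values take the next consecutive integers.
Site 2 values → pooled ranks: 69→2, 76→3, 76→3, 77→4
Rank sum = 2 + 3 + 3 + 4 = 12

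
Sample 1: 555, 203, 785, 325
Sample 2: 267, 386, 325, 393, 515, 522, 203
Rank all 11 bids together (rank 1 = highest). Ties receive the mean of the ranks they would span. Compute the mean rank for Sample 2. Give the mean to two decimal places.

6.43

Sorted (descending): 785, 555, 522, 515, 393, 386, 325, 325, 267, 203, 203
The 2 values of 325 occupy positions 7–8 → average rank (7+8)/2 = 7.5.
The 2 values of 203 occupy positions 10–11 → average rank (10+11)/2 = 10.5.
Sample 2 values → pooled ranks: 267→9, 386→6, 325→7.5, 393→5, 515→4, 522→3, 203→10.5
Mean rank = (9 + 6 + 7.5 + 5 + 4 + 3 + 10.5) / 7 = 6.43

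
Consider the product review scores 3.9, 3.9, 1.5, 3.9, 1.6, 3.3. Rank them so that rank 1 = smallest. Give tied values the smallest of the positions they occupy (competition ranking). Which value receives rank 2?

1.6

Sorted (ascending): 1.5, 1.6, 3.3, 3.9, 3.9, 3.9
The 3 values of 3.9 occupy positions 4–6 → each gets rank 4.
Rank 2 → value 1.6.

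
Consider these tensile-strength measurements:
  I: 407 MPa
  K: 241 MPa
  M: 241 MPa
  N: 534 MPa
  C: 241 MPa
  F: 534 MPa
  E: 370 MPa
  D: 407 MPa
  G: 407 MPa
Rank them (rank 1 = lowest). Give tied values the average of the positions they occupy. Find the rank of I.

Sorted (ascending): 241, 241, 241, 370, 407, 407, 407, 534, 534
The 3 values of 241 occupy positions 1–3 → average rank 2.
The 3 values of 407 occupy positions 5–7 → average rank 6.
The 2 values of 534 occupy positions 8–9 → average rank (8+9)/2 = 8.5.
I has value 407 MPa → rank 6.

6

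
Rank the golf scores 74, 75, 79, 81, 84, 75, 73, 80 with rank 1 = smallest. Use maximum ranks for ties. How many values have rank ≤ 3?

2

Sorted (ascending): 73, 74, 75, 75, 79, 80, 81, 84
The 2 values of 75 occupy positions 3–4 → each gets rank 4.
Ranks ≤ 3: {1, 2} → 2 values.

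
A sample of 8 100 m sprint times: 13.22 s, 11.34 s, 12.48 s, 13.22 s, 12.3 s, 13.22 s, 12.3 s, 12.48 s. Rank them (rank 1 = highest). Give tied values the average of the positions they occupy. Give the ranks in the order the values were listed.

2, 8, 4.5, 2, 6.5, 2, 6.5, 4.5

Sorted (descending): 13.22, 13.22, 13.22, 12.48, 12.48, 12.3, 12.3, 11.34
The 3 values of 13.22 occupy positions 1–3 → average rank 2.
The 2 values of 12.48 occupy positions 4–5 → average rank (4+5)/2 = 4.5.
The 2 values of 12.3 occupy positions 6–7 → average rank (6+7)/2 = 6.5.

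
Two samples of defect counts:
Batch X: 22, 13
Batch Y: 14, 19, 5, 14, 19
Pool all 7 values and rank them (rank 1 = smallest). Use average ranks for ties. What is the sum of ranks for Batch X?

Sorted (ascending): 5, 13, 14, 14, 19, 19, 22
The 2 values of 14 occupy positions 3–4 → average rank (3+4)/2 = 3.5.
The 2 values of 19 occupy positions 5–6 → average rank (5+6)/2 = 5.5.
Batch X values → pooled ranks: 22→7, 13→2
Rank sum = 7 + 2 = 9

9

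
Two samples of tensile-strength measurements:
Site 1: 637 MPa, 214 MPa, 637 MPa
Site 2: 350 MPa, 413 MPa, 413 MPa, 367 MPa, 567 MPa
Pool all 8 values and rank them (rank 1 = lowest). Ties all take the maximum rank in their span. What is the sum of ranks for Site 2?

Sorted (ascending): 214, 350, 367, 413, 413, 567, 637, 637
The 2 values of 413 occupy positions 4–5 → each gets rank 5.
The 2 values of 637 occupy positions 7–8 → each gets rank 8.
Site 2 values → pooled ranks: 350→2, 413→5, 413→5, 367→3, 567→6
Rank sum = 2 + 5 + 5 + 3 + 6 = 21

21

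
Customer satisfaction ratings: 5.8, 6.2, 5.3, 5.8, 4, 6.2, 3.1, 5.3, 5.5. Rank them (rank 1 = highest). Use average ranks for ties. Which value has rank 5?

5.5

Sorted (descending): 6.2, 6.2, 5.8, 5.8, 5.5, 5.3, 5.3, 4, 3.1
The 2 values of 6.2 occupy positions 1–2 → average rank (1+2)/2 = 1.5.
The 2 values of 5.8 occupy positions 3–4 → average rank (3+4)/2 = 3.5.
The 2 values of 5.3 occupy positions 6–7 → average rank (6+7)/2 = 6.5.
Rank 5 → value 5.5.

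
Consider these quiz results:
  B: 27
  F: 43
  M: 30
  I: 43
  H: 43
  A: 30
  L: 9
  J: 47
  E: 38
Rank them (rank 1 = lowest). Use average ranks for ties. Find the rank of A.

3.5

Sorted (ascending): 9, 27, 30, 30, 38, 43, 43, 43, 47
The 2 values of 30 occupy positions 3–4 → average rank (3+4)/2 = 3.5.
The 3 values of 43 occupy positions 6–8 → average rank 7.
A has value 30 → rank 3.5.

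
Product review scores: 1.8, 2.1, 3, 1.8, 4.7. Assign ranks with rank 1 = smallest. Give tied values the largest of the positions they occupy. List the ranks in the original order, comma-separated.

Sorted (ascending): 1.8, 1.8, 2.1, 3, 4.7
The 2 values of 1.8 occupy positions 1–2 → each gets rank 2.

2, 3, 4, 2, 5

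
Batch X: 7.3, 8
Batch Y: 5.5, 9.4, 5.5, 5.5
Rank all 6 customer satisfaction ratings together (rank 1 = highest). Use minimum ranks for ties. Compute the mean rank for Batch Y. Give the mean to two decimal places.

Sorted (descending): 9.4, 8, 7.3, 5.5, 5.5, 5.5
The 3 values of 5.5 occupy positions 4–6 → each gets rank 4.
Batch Y values → pooled ranks: 5.5→4, 9.4→1, 5.5→4, 5.5→4
Mean rank = (4 + 1 + 4 + 4) / 4 = 3.25

3.25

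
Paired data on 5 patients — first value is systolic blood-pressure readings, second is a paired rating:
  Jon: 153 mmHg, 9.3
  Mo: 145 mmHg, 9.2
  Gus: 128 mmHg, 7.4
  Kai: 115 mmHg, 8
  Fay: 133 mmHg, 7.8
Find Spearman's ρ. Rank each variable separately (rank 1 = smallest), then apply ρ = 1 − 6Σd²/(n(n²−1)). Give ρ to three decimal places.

Ranks of variable 1: 5, 4, 2, 1, 3
Ranks of variable 2: 5, 4, 1, 3, 2
d = r₁ − r₂: 0, 0, 1, -2, 1
d²: 0, 0, 1, 4, 1; Σd² = 6
ρ = 1 − 6·6/(5·24) = 1 − 36/120 = 0.700

0.700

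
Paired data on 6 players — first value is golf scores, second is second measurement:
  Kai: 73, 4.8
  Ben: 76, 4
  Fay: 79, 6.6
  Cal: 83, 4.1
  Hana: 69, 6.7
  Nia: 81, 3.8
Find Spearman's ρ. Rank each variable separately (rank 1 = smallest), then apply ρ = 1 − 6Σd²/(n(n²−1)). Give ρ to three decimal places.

-0.600

Ranks of variable 1: 2, 3, 4, 6, 1, 5
Ranks of variable 2: 4, 2, 5, 3, 6, 1
d = r₁ − r₂: -2, 1, -1, 3, -5, 4
d²: 4, 1, 1, 9, 25, 16; Σd² = 56
ρ = 1 − 6·56/(6·35) = 1 − 336/210 = -0.600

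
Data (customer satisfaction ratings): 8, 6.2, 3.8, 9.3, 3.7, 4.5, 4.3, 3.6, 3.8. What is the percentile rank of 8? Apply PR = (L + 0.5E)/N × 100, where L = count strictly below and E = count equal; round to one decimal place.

N = 9.
Strictly below 8: 7. Equal to 8: 1.
PR = (7 + 0.5·1)/9 × 100 = 83.3

83.3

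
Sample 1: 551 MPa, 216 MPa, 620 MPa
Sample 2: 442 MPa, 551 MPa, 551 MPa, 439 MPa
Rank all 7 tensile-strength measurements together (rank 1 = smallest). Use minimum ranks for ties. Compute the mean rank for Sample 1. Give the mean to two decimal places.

4.00

Sorted (ascending): 216, 439, 442, 551, 551, 551, 620
The 3 values of 551 occupy positions 4–6 → each gets rank 4.
Sample 1 values → pooled ranks: 551→4, 216→1, 620→7
Mean rank = (4 + 1 + 7) / 3 = 4.00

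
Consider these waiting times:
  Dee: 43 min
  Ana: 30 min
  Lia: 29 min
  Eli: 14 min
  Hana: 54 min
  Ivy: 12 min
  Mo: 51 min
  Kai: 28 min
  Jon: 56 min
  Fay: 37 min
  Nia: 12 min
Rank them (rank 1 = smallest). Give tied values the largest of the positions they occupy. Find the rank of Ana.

6

Sorted (ascending): 12, 12, 14, 28, 29, 30, 37, 43, 51, 54, 56
The 2 values of 12 occupy positions 1–2 → each gets rank 2.
Ana has value 30 min → rank 6.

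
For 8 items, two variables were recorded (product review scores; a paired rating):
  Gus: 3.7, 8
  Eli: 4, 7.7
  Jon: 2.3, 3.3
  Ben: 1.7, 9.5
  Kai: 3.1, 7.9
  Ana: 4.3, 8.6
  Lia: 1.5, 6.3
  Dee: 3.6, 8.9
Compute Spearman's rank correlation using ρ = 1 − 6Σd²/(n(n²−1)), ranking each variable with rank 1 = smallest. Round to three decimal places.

0.214

Ranks of variable 1: 6, 7, 3, 2, 4, 8, 1, 5
Ranks of variable 2: 5, 3, 1, 8, 4, 6, 2, 7
d = r₁ − r₂: 1, 4, 2, -6, 0, 2, -1, -2
d²: 1, 16, 4, 36, 0, 4, 1, 4; Σd² = 66
ρ = 1 − 6·66/(8·63) = 1 − 396/504 = 0.214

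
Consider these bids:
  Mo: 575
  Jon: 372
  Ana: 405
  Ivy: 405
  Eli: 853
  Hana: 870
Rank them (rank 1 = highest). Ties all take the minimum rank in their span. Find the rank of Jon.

Sorted (descending): 870, 853, 575, 405, 405, 372
The 2 values of 405 occupy positions 4–5 → each gets rank 4.
Jon has value 372 → rank 6.

6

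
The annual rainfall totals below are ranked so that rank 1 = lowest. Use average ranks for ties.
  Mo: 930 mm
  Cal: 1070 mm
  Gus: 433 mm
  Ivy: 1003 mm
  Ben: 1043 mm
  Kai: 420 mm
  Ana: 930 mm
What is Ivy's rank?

Sorted (ascending): 420, 433, 930, 930, 1003, 1043, 1070
The 2 values of 930 occupy positions 3–4 → average rank (3+4)/2 = 3.5.
Ivy has value 1003 mm → rank 5.

5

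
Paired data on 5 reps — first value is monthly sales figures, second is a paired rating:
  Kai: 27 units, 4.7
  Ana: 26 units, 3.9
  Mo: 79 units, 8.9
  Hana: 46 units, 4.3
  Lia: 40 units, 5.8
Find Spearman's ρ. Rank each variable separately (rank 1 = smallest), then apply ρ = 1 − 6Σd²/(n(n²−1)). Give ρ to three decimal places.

0.700

Ranks of variable 1: 2, 1, 5, 4, 3
Ranks of variable 2: 3, 1, 5, 2, 4
d = r₁ − r₂: -1, 0, 0, 2, -1
d²: 1, 0, 0, 4, 1; Σd² = 6
ρ = 1 − 6·6/(5·24) = 1 − 36/120 = 0.700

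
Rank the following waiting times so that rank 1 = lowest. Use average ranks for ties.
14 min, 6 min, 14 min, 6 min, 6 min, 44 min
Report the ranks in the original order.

Sorted (ascending): 6, 6, 6, 14, 14, 44
The 3 values of 6 occupy positions 1–3 → average rank 2.
The 2 values of 14 occupy positions 4–5 → average rank (4+5)/2 = 4.5.

4.5, 2, 4.5, 2, 2, 6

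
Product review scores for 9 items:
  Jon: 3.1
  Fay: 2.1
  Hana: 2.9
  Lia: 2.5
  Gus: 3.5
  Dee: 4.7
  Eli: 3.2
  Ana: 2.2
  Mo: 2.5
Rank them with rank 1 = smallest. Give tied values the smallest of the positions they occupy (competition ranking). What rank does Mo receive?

Sorted (ascending): 2.1, 2.2, 2.5, 2.5, 2.9, 3.1, 3.2, 3.5, 4.7
The 2 values of 2.5 occupy positions 3–4 → each gets rank 3.
Mo has value 2.5 → rank 3.

3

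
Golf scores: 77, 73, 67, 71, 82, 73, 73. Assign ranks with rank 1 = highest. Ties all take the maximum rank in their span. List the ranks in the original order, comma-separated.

Sorted (descending): 82, 77, 73, 73, 73, 71, 67
The 3 values of 73 occupy positions 3–5 → each gets rank 5.

2, 5, 7, 6, 1, 5, 5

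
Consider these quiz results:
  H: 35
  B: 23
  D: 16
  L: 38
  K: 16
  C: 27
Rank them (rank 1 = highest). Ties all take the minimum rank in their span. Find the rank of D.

5

Sorted (descending): 38, 35, 27, 23, 16, 16
The 2 values of 16 occupy positions 5–6 → each gets rank 5.
D has value 16 → rank 5.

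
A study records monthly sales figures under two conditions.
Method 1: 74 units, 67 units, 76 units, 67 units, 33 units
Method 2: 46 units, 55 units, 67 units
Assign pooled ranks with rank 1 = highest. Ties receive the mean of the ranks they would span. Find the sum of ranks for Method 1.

19

Sorted (descending): 76, 74, 67, 67, 67, 55, 46, 33
The 3 values of 67 occupy positions 3–5 → average rank 4.
Method 1 values → pooled ranks: 74→2, 67→4, 76→1, 67→4, 33→8
Rank sum = 2 + 4 + 1 + 4 + 8 = 19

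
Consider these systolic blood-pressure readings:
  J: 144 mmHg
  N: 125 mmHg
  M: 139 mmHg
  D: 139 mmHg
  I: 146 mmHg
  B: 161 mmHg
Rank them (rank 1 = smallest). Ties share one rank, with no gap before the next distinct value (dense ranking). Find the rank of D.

Sorted (ascending): 125, 139, 139, 144, 146, 161
The 2 values of 139 share dense rank 2.
Remaining distinct values take the next consecutive integers.
D has value 139 mmHg → rank 2.

2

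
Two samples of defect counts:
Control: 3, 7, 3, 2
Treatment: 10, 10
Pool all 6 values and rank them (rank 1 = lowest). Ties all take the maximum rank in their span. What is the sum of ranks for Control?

Sorted (ascending): 2, 3, 3, 7, 10, 10
The 2 values of 3 occupy positions 2–3 → each gets rank 3.
The 2 values of 10 occupy positions 5–6 → each gets rank 6.
Control values → pooled ranks: 3→3, 7→4, 3→3, 2→1
Rank sum = 3 + 4 + 3 + 1 = 11

11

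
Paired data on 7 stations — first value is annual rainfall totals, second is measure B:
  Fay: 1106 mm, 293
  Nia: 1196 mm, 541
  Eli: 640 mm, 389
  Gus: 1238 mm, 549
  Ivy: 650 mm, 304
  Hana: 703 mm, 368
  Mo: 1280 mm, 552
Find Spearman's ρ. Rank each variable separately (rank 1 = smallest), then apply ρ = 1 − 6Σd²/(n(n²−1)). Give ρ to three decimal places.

0.679

Ranks of variable 1: 4, 5, 1, 6, 2, 3, 7
Ranks of variable 2: 1, 5, 4, 6, 2, 3, 7
d = r₁ − r₂: 3, 0, -3, 0, 0, 0, 0
d²: 9, 0, 9, 0, 0, 0, 0; Σd² = 18
ρ = 1 − 6·18/(7·48) = 1 − 108/336 = 0.679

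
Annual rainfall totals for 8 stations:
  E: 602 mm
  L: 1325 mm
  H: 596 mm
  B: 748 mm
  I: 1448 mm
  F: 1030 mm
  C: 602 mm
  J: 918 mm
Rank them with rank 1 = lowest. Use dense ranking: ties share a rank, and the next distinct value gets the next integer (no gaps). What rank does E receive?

2

Sorted (ascending): 596, 602, 602, 748, 918, 1030, 1325, 1448
The 2 values of 602 share dense rank 2.
Remaining distinct values take the next consecutive integers.
E has value 602 mm → rank 2.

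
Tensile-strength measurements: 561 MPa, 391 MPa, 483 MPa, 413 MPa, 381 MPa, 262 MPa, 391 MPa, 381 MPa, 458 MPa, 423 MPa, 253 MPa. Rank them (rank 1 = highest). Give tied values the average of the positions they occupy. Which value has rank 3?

458

Sorted (descending): 561, 483, 458, 423, 413, 391, 391, 381, 381, 262, 253
The 2 values of 391 occupy positions 6–7 → average rank (6+7)/2 = 6.5.
The 2 values of 381 occupy positions 8–9 → average rank (8+9)/2 = 8.5.
Rank 3 → value 458.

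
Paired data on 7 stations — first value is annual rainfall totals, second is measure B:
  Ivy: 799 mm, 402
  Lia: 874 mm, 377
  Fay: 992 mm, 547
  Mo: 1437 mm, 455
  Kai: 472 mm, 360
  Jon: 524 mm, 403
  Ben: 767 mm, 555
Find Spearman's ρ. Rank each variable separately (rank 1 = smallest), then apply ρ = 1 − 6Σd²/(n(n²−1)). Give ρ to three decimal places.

0.393

Ranks of variable 1: 4, 5, 6, 7, 1, 2, 3
Ranks of variable 2: 3, 2, 6, 5, 1, 4, 7
d = r₁ − r₂: 1, 3, 0, 2, 0, -2, -4
d²: 1, 9, 0, 4, 0, 4, 16; Σd² = 34
ρ = 1 − 6·34/(7·48) = 1 − 204/336 = 0.393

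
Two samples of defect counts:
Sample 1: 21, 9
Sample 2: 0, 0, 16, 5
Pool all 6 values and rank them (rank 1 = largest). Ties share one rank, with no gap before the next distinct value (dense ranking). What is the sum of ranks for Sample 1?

4

Sorted (descending): 21, 16, 9, 5, 0, 0
The 2 values of 0 share dense rank 5.
Remaining distinct values take the next consecutive integers.
Sample 1 values → pooled ranks: 21→1, 9→3
Rank sum = 1 + 3 = 4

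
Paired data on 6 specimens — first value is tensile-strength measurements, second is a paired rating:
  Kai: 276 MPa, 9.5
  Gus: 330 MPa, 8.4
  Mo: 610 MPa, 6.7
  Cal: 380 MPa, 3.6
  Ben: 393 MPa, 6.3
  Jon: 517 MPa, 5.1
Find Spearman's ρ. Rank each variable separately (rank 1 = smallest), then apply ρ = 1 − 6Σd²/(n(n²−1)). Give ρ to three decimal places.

-0.486

Ranks of variable 1: 1, 2, 6, 3, 4, 5
Ranks of variable 2: 6, 5, 4, 1, 3, 2
d = r₁ − r₂: -5, -3, 2, 2, 1, 3
d²: 25, 9, 4, 4, 1, 9; Σd² = 52
ρ = 1 − 6·52/(6·35) = 1 − 312/210 = -0.486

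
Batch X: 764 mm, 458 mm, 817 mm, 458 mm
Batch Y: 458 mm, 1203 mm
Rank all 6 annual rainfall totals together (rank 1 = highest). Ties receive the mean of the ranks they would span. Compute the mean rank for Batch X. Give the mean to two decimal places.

Sorted (descending): 1203, 817, 764, 458, 458, 458
The 3 values of 458 occupy positions 4–6 → average rank 5.
Batch X values → pooled ranks: 764→3, 458→5, 817→2, 458→5
Mean rank = (3 + 5 + 2 + 5) / 4 = 3.75

3.75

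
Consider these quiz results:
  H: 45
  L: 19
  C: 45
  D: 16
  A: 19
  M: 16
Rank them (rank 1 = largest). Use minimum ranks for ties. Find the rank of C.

Sorted (descending): 45, 45, 19, 19, 16, 16
The 2 values of 45 occupy positions 1–2 → each gets rank 1.
The 2 values of 19 occupy positions 3–4 → each gets rank 3.
The 2 values of 16 occupy positions 5–6 → each gets rank 5.
C has value 45 → rank 1.

1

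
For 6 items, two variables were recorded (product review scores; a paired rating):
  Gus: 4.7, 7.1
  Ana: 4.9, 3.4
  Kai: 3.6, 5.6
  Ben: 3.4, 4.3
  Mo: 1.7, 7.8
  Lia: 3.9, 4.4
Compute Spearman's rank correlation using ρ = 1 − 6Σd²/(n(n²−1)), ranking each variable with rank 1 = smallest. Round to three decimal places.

-0.486

Ranks of variable 1: 5, 6, 3, 2, 1, 4
Ranks of variable 2: 5, 1, 4, 2, 6, 3
d = r₁ − r₂: 0, 5, -1, 0, -5, 1
d²: 0, 25, 1, 0, 25, 1; Σd² = 52
ρ = 1 − 6·52/(6·35) = 1 − 312/210 = -0.486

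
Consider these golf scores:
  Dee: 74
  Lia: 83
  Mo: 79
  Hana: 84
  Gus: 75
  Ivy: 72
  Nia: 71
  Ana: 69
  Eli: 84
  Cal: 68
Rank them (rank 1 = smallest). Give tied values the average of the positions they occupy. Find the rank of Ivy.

Sorted (ascending): 68, 69, 71, 72, 74, 75, 79, 83, 84, 84
The 2 values of 84 occupy positions 9–10 → average rank (9+10)/2 = 9.5.
Ivy has value 72 → rank 4.

4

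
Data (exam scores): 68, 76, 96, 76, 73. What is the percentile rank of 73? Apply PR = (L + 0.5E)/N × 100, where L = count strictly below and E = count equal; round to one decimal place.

30.0

N = 5.
Strictly below 73: 1. Equal to 73: 1.
PR = (1 + 0.5·1)/5 × 100 = 30.0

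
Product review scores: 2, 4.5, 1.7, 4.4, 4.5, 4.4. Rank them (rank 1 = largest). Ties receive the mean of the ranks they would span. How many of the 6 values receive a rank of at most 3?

Sorted (descending): 4.5, 4.5, 4.4, 4.4, 2, 1.7
The 2 values of 4.5 occupy positions 1–2 → average rank (1+2)/2 = 1.5.
The 2 values of 4.4 occupy positions 3–4 → average rank (3+4)/2 = 3.5.
Ranks ≤ 3: {1.5, 1.5} → 2 values.

2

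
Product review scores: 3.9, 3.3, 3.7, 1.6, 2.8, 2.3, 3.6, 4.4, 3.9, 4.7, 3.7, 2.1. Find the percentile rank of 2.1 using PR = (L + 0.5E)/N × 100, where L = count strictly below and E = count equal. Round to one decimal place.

N = 12.
Strictly below 2.1: 1. Equal to 2.1: 1.
PR = (1 + 0.5·1)/12 × 100 = 12.5

12.5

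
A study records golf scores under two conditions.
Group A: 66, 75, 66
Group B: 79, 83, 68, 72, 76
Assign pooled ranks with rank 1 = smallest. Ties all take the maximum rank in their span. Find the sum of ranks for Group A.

9

Sorted (ascending): 66, 66, 68, 72, 75, 76, 79, 83
The 2 values of 66 occupy positions 1–2 → each gets rank 2.
Group A values → pooled ranks: 66→2, 75→5, 66→2
Rank sum = 2 + 5 + 2 = 9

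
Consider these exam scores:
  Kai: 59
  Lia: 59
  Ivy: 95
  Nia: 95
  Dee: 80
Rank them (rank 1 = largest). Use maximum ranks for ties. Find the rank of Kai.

5

Sorted (descending): 95, 95, 80, 59, 59
The 2 values of 95 occupy positions 1–2 → each gets rank 2.
The 2 values of 59 occupy positions 4–5 → each gets rank 5.
Kai has value 59 → rank 5.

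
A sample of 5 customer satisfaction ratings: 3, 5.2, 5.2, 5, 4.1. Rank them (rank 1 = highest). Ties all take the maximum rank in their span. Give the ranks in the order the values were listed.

Sorted (descending): 5.2, 5.2, 5, 4.1, 3
The 2 values of 5.2 occupy positions 1–2 → each gets rank 2.

5, 2, 2, 3, 4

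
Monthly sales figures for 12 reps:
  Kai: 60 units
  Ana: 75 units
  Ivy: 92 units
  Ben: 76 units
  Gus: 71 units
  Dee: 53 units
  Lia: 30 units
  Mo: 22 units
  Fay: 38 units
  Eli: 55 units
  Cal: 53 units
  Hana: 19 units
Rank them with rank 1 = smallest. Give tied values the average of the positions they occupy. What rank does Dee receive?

5.5

Sorted (ascending): 19, 22, 30, 38, 53, 53, 55, 60, 71, 75, 76, 92
The 2 values of 53 occupy positions 5–6 → average rank (5+6)/2 = 5.5.
Dee has value 53 units → rank 5.5.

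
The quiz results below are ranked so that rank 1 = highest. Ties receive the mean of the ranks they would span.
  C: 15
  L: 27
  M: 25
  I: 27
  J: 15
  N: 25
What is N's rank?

3.5

Sorted (descending): 27, 27, 25, 25, 15, 15
The 2 values of 27 occupy positions 1–2 → average rank (1+2)/2 = 1.5.
The 2 values of 25 occupy positions 3–4 → average rank (3+4)/2 = 3.5.
The 2 values of 15 occupy positions 5–6 → average rank (5+6)/2 = 5.5.
N has value 25 → rank 3.5.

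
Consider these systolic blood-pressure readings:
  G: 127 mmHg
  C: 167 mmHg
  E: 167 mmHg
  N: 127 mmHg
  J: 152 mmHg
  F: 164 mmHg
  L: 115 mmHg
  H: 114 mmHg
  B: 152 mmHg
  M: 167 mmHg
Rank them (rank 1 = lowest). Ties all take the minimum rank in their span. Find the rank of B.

5

Sorted (ascending): 114, 115, 127, 127, 152, 152, 164, 167, 167, 167
The 2 values of 127 occupy positions 3–4 → each gets rank 3.
The 2 values of 152 occupy positions 5–6 → each gets rank 5.
The 3 values of 167 occupy positions 8–10 → each gets rank 8.
B has value 152 mmHg → rank 5.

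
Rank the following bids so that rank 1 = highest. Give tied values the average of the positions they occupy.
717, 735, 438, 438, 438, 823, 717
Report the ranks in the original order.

3.5, 2, 6, 6, 6, 1, 3.5

Sorted (descending): 823, 735, 717, 717, 438, 438, 438
The 2 values of 717 occupy positions 3–4 → average rank (3+4)/2 = 3.5.
The 3 values of 438 occupy positions 5–7 → average rank 6.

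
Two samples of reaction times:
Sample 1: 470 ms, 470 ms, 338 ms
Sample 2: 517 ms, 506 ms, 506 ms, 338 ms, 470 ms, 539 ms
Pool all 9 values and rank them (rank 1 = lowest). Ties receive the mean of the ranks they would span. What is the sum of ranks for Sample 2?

Sorted (ascending): 338, 338, 470, 470, 470, 506, 506, 517, 539
The 2 values of 338 occupy positions 1–2 → average rank (1+2)/2 = 1.5.
The 3 values of 470 occupy positions 3–5 → average rank 4.
The 2 values of 506 occupy positions 6–7 → average rank (6+7)/2 = 6.5.
Sample 2 values → pooled ranks: 517→8, 506→6.5, 506→6.5, 338→1.5, 470→4, 539→9
Rank sum = 8 + 6.5 + 6.5 + 1.5 + 4 + 9 = 35.5

35.5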